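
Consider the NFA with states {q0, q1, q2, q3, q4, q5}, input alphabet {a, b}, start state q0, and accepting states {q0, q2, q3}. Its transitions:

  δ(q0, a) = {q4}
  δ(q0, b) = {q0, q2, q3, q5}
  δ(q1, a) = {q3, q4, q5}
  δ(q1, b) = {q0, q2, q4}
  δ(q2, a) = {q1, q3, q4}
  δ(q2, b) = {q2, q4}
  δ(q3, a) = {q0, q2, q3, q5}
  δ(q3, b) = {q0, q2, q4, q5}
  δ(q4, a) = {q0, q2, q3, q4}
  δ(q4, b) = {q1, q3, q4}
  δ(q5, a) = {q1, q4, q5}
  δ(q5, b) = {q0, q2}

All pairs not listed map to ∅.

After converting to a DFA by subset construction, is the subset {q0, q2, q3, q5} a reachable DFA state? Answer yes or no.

yes

Start state of the DFA: {q0}.
{q0} --a--> {q4}  [new]
{q0} --b--> {q0, q2, q3, q5}  [new]
{q4} --a--> {q0, q2, q3, q4}  [new]
{q4} --b--> {q1, q3, q4}  [new]
{q0, q2, q3, q5} --a--> {q0, q1, q2, q3, q4, q5}  [new]
{q0, q2, q3, q5} --b--> {q0, q2, q3, q4, q5}  [new]
{q0, q2, q3, q4} --a--> {q0, q1, q2, q3, q4, q5}  [seen]
{q0, q2, q3, q4} --b--> {q0, q1, q2, q3, q4, q5}  [seen]
{q1, q3, q4} --a--> {q0, q2, q3, q4, q5}  [seen]
{q1, q3, q4} --b--> {q0, q1, q2, q3, q4, q5}  [seen]
{q0, q1, q2, q3, q4, q5} --a--> {q0, q1, q2, q3, q4, q5}  [seen]
{q0, q1, q2, q3, q4, q5} --b--> {q0, q1, q2, q3, q4, q5}  [seen]
{q0, q2, q3, q4, q5} --a--> {q0, q1, q2, q3, q4, q5}  [seen]
{q0, q2, q3, q4, q5} --b--> {q0, q1, q2, q3, q4, q5}  [seen]
Reachable DFA states: {q0}, {q4}, {q0, q2, q3, q5}, {q0, q2, q3, q4}, {q1, q3, q4}, {q0, q1, q2, q3, q4, q5}, {q0, q2, q3, q4, q5}.
{q0, q2, q3, q5} is among them.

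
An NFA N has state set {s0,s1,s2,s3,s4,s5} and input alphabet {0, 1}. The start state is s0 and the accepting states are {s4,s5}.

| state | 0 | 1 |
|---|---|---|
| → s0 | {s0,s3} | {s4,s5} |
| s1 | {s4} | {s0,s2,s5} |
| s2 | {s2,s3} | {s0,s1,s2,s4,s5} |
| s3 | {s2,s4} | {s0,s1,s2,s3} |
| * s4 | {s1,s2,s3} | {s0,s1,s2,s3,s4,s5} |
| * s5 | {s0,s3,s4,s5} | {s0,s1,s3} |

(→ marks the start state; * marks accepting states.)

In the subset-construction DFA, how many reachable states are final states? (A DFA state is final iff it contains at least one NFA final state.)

4

Start state of the DFA: {s0}.
{s0} --0--> {s0,s3}  [new]
{s0} --1--> {s4,s5}  [new]
{s0,s3} --0--> {s0,s2,s3,s4}  [new]
{s0,s3} --1--> {s0,s1,s2,s3,s4,s5}  [new]
{s4,s5} --0--> {s0,s1,s2,s3,s4,s5}  [seen]
{s4,s5} --1--> {s0,s1,s2,s3,s4,s5}  [seen]
{s0,s2,s3,s4} --0--> {s0,s1,s2,s3,s4}  [new]
{s0,s2,s3,s4} --1--> {s0,s1,s2,s3,s4,s5}  [seen]
{s0,s1,s2,s3,s4,s5} --0--> {s0,s1,s2,s3,s4,s5}  [seen]
{s0,s1,s2,s3,s4,s5} --1--> {s0,s1,s2,s3,s4,s5}  [seen]
{s0,s1,s2,s3,s4} --0--> {s0,s1,s2,s3,s4}  [seen]
{s0,s1,s2,s3,s4} --1--> {s0,s1,s2,s3,s4,s5}  [seen]
Reachable DFA states: {s0}, {s0,s3}, {s4,s5}, {s0,s2,s3,s4}, {s0,s1,s2,s3,s4,s5}, {s0,s1,s2,s3,s4}.
Accepting DFA states (contain an NFA accepting state): {s4,s5}, {s0,s2,s3,s4}, {s0,s1,s2,s3,s4,s5}, {s0,s1,s2,s3,s4}.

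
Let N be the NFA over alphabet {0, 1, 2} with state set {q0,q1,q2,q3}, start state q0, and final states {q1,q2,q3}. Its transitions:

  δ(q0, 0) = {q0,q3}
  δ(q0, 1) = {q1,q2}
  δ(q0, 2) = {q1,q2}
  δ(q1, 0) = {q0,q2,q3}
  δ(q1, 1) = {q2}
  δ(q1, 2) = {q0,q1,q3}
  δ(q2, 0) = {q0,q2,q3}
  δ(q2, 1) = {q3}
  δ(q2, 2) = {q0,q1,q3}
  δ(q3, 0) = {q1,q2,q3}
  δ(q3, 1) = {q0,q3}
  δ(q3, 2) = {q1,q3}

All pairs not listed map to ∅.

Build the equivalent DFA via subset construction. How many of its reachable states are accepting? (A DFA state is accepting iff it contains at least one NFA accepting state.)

7

Start state of the DFA: {q0}.
{q0} --0--> {q0,q3}  [new]
{q0} --1--> {q1,q2}  [new]
{q0} --2--> {q1,q2}  [seen]
{q0,q3} --0--> {q0,q1,q2,q3}  [new]
{q0,q3} --1--> {q0,q1,q2,q3}  [seen]
{q0,q3} --2--> {q1,q2,q3}  [new]
{q1,q2} --0--> {q0,q2,q3}  [new]
{q1,q2} --1--> {q2,q3}  [new]
{q1,q2} --2--> {q0,q1,q3}  [new]
{q0,q1,q2,q3} --0--> {q0,q1,q2,q3}  [seen]
{q0,q1,q2,q3} --1--> {q0,q1,q2,q3}  [seen]
{q0,q1,q2,q3} --2--> {q0,q1,q2,q3}  [seen]
{q1,q2,q3} --0--> {q0,q1,q2,q3}  [seen]
{q1,q2,q3} --1--> {q0,q2,q3}  [seen]
{q1,q2,q3} --2--> {q0,q1,q3}  [seen]
{q0,q2,q3} --0--> {q0,q1,q2,q3}  [seen]
{q0,q2,q3} --1--> {q0,q1,q2,q3}  [seen]
{q0,q2,q3} --2--> {q0,q1,q2,q3}  [seen]
{q2,q3} --0--> {q0,q1,q2,q3}  [seen]
{q2,q3} --1--> {q0,q3}  [seen]
{q2,q3} --2--> {q0,q1,q3}  [seen]
{q0,q1,q3} --0--> {q0,q1,q2,q3}  [seen]
{q0,q1,q3} --1--> {q0,q1,q2,q3}  [seen]
{q0,q1,q3} --2--> {q0,q1,q2,q3}  [seen]
Reachable DFA states: {q0}, {q0,q3}, {q1,q2}, {q0,q1,q2,q3}, {q1,q2,q3}, {q0,q2,q3}, {q2,q3}, {q0,q1,q3}.
Accepting DFA states (contain an NFA accepting state): {q0,q3}, {q1,q2}, {q0,q1,q2,q3}, {q1,q2,q3}, {q0,q2,q3}, {q2,q3}, {q0,q1,q3}.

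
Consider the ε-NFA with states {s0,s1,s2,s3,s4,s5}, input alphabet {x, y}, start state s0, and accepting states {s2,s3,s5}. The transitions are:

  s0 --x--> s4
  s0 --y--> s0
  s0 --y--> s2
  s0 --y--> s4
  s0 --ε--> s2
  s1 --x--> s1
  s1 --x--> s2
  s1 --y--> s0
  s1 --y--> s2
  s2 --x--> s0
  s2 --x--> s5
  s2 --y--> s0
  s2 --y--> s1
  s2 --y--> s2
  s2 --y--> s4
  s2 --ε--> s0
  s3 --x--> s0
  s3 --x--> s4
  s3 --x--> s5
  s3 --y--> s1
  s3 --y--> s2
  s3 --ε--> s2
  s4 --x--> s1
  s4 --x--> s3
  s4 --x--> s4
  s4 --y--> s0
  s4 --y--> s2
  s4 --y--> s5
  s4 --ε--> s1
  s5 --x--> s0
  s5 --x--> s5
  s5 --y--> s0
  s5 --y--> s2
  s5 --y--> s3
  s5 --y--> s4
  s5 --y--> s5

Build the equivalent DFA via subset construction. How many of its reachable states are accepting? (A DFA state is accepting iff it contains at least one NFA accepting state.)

4

Start state of the DFA: {s0,s2} (ε-closure of the NFA start).
{s0,s2} --x--> {s0,s1,s2,s4,s5}  [new]
{s0,s2} --y--> {s0,s1,s2,s4}  [new]
{s0,s1,s2,s4,s5} --x--> {s0,s1,s2,s3,s4,s5}  [new]
{s0,s1,s2,s4,s5} --y--> {s0,s1,s2,s3,s4,s5}  [seen]
{s0,s1,s2,s4} --x--> {s0,s1,s2,s3,s4,s5}  [seen]
{s0,s1,s2,s4} --y--> {s0,s1,s2,s4,s5}  [seen]
{s0,s1,s2,s3,s4,s5} --x--> {s0,s1,s2,s3,s4,s5}  [seen]
{s0,s1,s2,s3,s4,s5} --y--> {s0,s1,s2,s3,s4,s5}  [seen]
Reachable DFA states: {s0,s2}, {s0,s1,s2,s4,s5}, {s0,s1,s2,s4}, {s0,s1,s2,s3,s4,s5}.
Accepting DFA states (contain an NFA accepting state): {s0,s2}, {s0,s1,s2,s4,s5}, {s0,s1,s2,s4}, {s0,s1,s2,s3,s4,s5}.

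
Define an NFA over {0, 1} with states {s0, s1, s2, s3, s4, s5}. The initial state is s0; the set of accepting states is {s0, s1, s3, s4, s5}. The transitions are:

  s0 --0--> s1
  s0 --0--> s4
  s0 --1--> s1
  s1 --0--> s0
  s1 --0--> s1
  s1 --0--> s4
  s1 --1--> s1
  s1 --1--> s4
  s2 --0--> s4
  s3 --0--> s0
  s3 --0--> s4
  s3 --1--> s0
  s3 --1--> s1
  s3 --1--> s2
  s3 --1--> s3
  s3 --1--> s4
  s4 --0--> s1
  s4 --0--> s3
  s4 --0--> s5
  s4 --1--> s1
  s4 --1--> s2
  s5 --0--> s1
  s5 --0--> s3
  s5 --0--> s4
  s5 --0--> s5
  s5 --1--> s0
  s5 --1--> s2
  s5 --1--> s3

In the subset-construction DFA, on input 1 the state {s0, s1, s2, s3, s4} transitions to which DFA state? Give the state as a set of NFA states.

{s0, s1, s2, s3, s4}

δ(s0,1) = {s1}; δ(s1,1) = {s1, s4}; δ(s2,1) = ∅; δ(s3,1) = {s0, s1, s2, s3, s4}; δ(s4,1) = {s1, s2}.
Union: {s0, s1, s2, s3, s4}.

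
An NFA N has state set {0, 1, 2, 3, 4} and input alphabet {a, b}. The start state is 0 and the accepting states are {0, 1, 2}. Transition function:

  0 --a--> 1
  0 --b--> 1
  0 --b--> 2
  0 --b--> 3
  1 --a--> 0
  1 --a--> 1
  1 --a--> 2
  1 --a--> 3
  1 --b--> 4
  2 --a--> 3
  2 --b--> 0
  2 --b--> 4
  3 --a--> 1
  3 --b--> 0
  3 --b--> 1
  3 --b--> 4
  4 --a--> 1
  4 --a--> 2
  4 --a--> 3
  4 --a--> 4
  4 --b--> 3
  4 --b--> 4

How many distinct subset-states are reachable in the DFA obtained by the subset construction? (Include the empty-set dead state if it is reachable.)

Start state of the DFA: {0}.
{0} --a--> {1}  [new]
{0} --b--> {1, 2, 3}  [new]
{1} --a--> {0, 1, 2, 3}  [new]
{1} --b--> {4}  [new]
{1, 2, 3} --a--> {0, 1, 2, 3}  [seen]
{1, 2, 3} --b--> {0, 1, 4}  [new]
{0, 1, 2, 3} --a--> {0, 1, 2, 3}  [seen]
{0, 1, 2, 3} --b--> {0, 1, 2, 3, 4}  [new]
{4} --a--> {1, 2, 3, 4}  [new]
{4} --b--> {3, 4}  [new]
{0, 1, 4} --a--> {0, 1, 2, 3, 4}  [seen]
{0, 1, 4} --b--> {1, 2, 3, 4}  [seen]
{0, 1, 2, 3, 4} --a--> {0, 1, 2, 3, 4}  [seen]
{0, 1, 2, 3, 4} --b--> {0, 1, 2, 3, 4}  [seen]
{1, 2, 3, 4} --a--> {0, 1, 2, 3, 4}  [seen]
{1, 2, 3, 4} --b--> {0, 1, 3, 4}  [new]
{3, 4} --a--> {1, 2, 3, 4}  [seen]
{3, 4} --b--> {0, 1, 3, 4}  [seen]
{0, 1, 3, 4} --a--> {0, 1, 2, 3, 4}  [seen]
{0, 1, 3, 4} --b--> {0, 1, 2, 3, 4}  [seen]
Reachable DFA states: {0}, {1}, {1, 2, 3}, {0, 1, 2, 3}, {4}, {0, 1, 4}, {0, 1, 2, 3, 4}, {1, 2, 3, 4}, {3, 4}, {0, 1, 3, 4}.

10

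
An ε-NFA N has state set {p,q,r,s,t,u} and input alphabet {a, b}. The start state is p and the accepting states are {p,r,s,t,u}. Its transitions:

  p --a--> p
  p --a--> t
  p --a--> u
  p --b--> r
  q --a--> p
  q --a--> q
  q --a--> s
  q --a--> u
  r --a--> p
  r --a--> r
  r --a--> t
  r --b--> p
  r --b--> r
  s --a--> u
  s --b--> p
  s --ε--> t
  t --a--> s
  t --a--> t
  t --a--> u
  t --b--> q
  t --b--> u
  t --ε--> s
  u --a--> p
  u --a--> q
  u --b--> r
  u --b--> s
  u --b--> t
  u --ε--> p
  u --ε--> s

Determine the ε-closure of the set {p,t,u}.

{p,s,t,u}

Begin with {p,t,u}.
t →ε {s}; add s.
ε-closure = {p,s,t,u}.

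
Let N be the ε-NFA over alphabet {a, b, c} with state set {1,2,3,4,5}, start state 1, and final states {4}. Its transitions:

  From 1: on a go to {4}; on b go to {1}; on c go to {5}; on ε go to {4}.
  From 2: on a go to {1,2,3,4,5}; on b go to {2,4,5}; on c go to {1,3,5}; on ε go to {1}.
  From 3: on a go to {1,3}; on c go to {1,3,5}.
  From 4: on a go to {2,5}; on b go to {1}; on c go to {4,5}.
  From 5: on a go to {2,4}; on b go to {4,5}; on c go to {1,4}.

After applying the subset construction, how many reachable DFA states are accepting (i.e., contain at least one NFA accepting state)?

6

Start state of the DFA: {1,4} (ε-closure of the NFA start).
{1,4} --a--> {1,2,4,5}  [new]
{1,4} --b--> {1,4}  [seen]
{1,4} --c--> {4,5}  [new]
{1,2,4,5} --a--> {1,2,3,4,5}  [new]
{1,2,4,5} --b--> {1,2,4,5}  [seen]
{1,2,4,5} --c--> {1,3,4,5}  [new]
{4,5} --a--> {1,2,4,5}  [seen]
{4,5} --b--> {1,4,5}  [new]
{4,5} --c--> {1,4,5}  [seen]
{1,2,3,4,5} --a--> {1,2,3,4,5}  [seen]
{1,2,3,4,5} --b--> {1,2,4,5}  [seen]
{1,2,3,4,5} --c--> {1,3,4,5}  [seen]
{1,3,4,5} --a--> {1,2,3,4,5}  [seen]
{1,3,4,5} --b--> {1,4,5}  [seen]
{1,3,4,5} --c--> {1,3,4,5}  [seen]
{1,4,5} --a--> {1,2,4,5}  [seen]
{1,4,5} --b--> {1,4,5}  [seen]
{1,4,5} --c--> {1,4,5}  [seen]
Reachable DFA states: {1,4}, {1,2,4,5}, {4,5}, {1,2,3,4,5}, {1,3,4,5}, {1,4,5}.
Accepting DFA states (contain an NFA accepting state): {1,4}, {1,2,4,5}, {4,5}, {1,2,3,4,5}, {1,3,4,5}, {1,4,5}.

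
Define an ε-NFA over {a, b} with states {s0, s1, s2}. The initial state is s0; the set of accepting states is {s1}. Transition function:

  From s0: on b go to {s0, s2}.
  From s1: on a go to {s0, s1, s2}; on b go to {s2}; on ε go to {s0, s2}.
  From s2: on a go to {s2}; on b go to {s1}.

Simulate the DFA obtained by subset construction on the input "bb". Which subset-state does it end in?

{s0, s1, s2}

Start: {s0}.
δ(s0,b) = {s0, s2}.
Union: {s0, s2}.
After b: {s0, s2}.
δ(s0,b) = {s0, s2}; δ(s2,b) = {s1}.
Union: {s0, s1, s2}.
After b: {s0, s1, s2}.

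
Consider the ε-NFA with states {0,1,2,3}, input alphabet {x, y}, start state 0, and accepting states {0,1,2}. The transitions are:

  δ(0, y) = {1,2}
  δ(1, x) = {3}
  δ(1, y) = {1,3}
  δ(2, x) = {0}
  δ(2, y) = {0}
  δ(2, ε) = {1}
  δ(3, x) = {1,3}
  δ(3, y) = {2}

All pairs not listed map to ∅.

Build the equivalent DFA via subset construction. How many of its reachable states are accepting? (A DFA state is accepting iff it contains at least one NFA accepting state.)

7

Start state of the DFA: {0} (ε-closure of the NFA start).
{0} --x--> ∅  [new]
{0} --y--> {1,2}  [new]
∅ --x--> ∅  [seen]
∅ --y--> ∅  [seen]
{1,2} --x--> {0,3}  [new]
{1,2} --y--> {0,1,3}  [new]
{0,3} --x--> {1,3}  [new]
{0,3} --y--> {1,2}  [seen]
{0,1,3} --x--> {1,3}  [seen]
{0,1,3} --y--> {1,2,3}  [new]
{1,3} --x--> {1,3}  [seen]
{1,3} --y--> {1,2,3}  [seen]
{1,2,3} --x--> {0,1,3}  [seen]
{1,2,3} --y--> {0,1,2,3}  [new]
{0,1,2,3} --x--> {0,1,3}  [seen]
{0,1,2,3} --y--> {0,1,2,3}  [seen]
Reachable DFA states: {0}, ∅, {1,2}, {0,3}, {0,1,3}, {1,3}, {1,2,3}, {0,1,2,3}.
Accepting DFA states (contain an NFA accepting state): {0}, {1,2}, {0,3}, {0,1,3}, {1,3}, {1,2,3}, {0,1,2,3}.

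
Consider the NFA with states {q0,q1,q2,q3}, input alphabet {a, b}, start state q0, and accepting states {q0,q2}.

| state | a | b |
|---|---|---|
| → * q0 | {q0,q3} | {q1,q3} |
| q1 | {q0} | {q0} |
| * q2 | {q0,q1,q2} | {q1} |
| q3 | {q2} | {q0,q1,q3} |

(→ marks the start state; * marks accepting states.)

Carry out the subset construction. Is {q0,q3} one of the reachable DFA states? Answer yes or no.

yes

Start state of the DFA: {q0}.
{q0} --a--> {q0,q3}  [new]
{q0} --b--> {q1,q3}  [new]
{q0,q3} --a--> {q0,q2,q3}  [new]
{q0,q3} --b--> {q0,q1,q3}  [new]
{q1,q3} --a--> {q0,q2}  [new]
{q1,q3} --b--> {q0,q1,q3}  [seen]
{q0,q2,q3} --a--> {q0,q1,q2,q3}  [new]
{q0,q2,q3} --b--> {q0,q1,q3}  [seen]
{q0,q1,q3} --a--> {q0,q2,q3}  [seen]
{q0,q1,q3} --b--> {q0,q1,q3}  [seen]
{q0,q2} --a--> {q0,q1,q2,q3}  [seen]
{q0,q2} --b--> {q1,q3}  [seen]
{q0,q1,q2,q3} --a--> {q0,q1,q2,q3}  [seen]
{q0,q1,q2,q3} --b--> {q0,q1,q3}  [seen]
Reachable DFA states: {q0}, {q0,q3}, {q1,q3}, {q0,q2,q3}, {q0,q1,q3}, {q0,q2}, {q0,q1,q2,q3}.
{q0,q3} is among them.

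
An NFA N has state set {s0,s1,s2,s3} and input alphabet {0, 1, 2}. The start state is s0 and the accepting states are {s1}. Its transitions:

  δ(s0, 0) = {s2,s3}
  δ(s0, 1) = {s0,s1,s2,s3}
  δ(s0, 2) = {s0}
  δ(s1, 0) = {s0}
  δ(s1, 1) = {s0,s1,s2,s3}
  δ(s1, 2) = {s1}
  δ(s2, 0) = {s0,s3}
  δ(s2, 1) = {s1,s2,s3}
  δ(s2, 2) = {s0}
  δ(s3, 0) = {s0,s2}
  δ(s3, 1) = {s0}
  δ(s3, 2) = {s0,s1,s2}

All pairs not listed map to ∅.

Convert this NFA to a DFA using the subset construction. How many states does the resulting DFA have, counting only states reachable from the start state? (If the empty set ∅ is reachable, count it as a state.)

6

Start state of the DFA: {s0}.
{s0} --0--> {s2,s3}  [new]
{s0} --1--> {s0,s1,s2,s3}  [new]
{s0} --2--> {s0}  [seen]
{s2,s3} --0--> {s0,s2,s3}  [new]
{s2,s3} --1--> {s0,s1,s2,s3}  [seen]
{s2,s3} --2--> {s0,s1,s2}  [new]
{s0,s1,s2,s3} --0--> {s0,s2,s3}  [seen]
{s0,s1,s2,s3} --1--> {s0,s1,s2,s3}  [seen]
{s0,s1,s2,s3} --2--> {s0,s1,s2}  [seen]
{s0,s2,s3} --0--> {s0,s2,s3}  [seen]
{s0,s2,s3} --1--> {s0,s1,s2,s3}  [seen]
{s0,s2,s3} --2--> {s0,s1,s2}  [seen]
{s0,s1,s2} --0--> {s0,s2,s3}  [seen]
{s0,s1,s2} --1--> {s0,s1,s2,s3}  [seen]
{s0,s1,s2} --2--> {s0,s1}  [new]
{s0,s1} --0--> {s0,s2,s3}  [seen]
{s0,s1} --1--> {s0,s1,s2,s3}  [seen]
{s0,s1} --2--> {s0,s1}  [seen]
Reachable DFA states: {s0}, {s2,s3}, {s0,s1,s2,s3}, {s0,s2,s3}, {s0,s1,s2}, {s0,s1}.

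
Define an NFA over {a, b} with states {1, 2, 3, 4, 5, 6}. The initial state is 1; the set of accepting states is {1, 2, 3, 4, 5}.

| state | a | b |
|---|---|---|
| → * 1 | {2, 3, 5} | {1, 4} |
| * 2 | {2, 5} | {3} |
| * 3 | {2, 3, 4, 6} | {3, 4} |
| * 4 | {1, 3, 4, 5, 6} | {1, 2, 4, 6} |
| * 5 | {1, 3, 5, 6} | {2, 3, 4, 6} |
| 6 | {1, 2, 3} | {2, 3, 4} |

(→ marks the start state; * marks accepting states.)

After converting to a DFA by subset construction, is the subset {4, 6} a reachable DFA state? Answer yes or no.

Start state of the DFA: {1}.
{1} --a--> {2, 3, 5}  [new]
{1} --b--> {1, 4}  [new]
{2, 3, 5} --a--> {1, 2, 3, 4, 5, 6}  [new]
{2, 3, 5} --b--> {2, 3, 4, 6}  [new]
{1, 4} --a--> {1, 2, 3, 4, 5, 6}  [seen]
{1, 4} --b--> {1, 2, 4, 6}  [new]
{1, 2, 3, 4, 5, 6} --a--> {1, 2, 3, 4, 5, 6}  [seen]
{1, 2, 3, 4, 5, 6} --b--> {1, 2, 3, 4, 6}  [new]
{2, 3, 4, 6} --a--> {1, 2, 3, 4, 5, 6}  [seen]
{2, 3, 4, 6} --b--> {1, 2, 3, 4, 6}  [seen]
{1, 2, 4, 6} --a--> {1, 2, 3, 4, 5, 6}  [seen]
{1, 2, 4, 6} --b--> {1, 2, 3, 4, 6}  [seen]
{1, 2, 3, 4, 6} --a--> {1, 2, 3, 4, 5, 6}  [seen]
{1, 2, 3, 4, 6} --b--> {1, 2, 3, 4, 6}  [seen]
Reachable DFA states: {1}, {2, 3, 5}, {1, 4}, {1, 2, 3, 4, 5, 6}, {2, 3, 4, 6}, {1, 2, 4, 6}, {1, 2, 3, 4, 6}.
{4, 6} is not among them.

no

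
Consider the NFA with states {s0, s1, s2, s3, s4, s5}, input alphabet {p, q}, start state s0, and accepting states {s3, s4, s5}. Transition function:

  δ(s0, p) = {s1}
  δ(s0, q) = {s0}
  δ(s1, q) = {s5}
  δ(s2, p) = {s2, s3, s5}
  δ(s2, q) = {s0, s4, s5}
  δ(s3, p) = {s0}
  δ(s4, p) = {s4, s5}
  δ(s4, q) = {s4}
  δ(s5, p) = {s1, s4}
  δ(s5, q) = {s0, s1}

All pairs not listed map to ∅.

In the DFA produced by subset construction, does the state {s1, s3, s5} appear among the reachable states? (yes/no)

Start state of the DFA: {s0}.
{s0} --p--> {s1}  [new]
{s0} --q--> {s0}  [seen]
{s1} --p--> ∅  [new]
{s1} --q--> {s5}  [new]
∅ --p--> ∅  [seen]
∅ --q--> ∅  [seen]
{s5} --p--> {s1, s4}  [new]
{s5} --q--> {s0, s1}  [new]
{s1, s4} --p--> {s4, s5}  [new]
{s1, s4} --q--> {s4, s5}  [seen]
{s0, s1} --p--> {s1}  [seen]
{s0, s1} --q--> {s0, s5}  [new]
{s4, s5} --p--> {s1, s4, s5}  [new]
{s4, s5} --q--> {s0, s1, s4}  [new]
{s0, s5} --p--> {s1, s4}  [seen]
{s0, s5} --q--> {s0, s1}  [seen]
{s1, s4, s5} --p--> {s1, s4, s5}  [seen]
{s1, s4, s5} --q--> {s0, s1, s4, s5}  [new]
{s0, s1, s4} --p--> {s1, s4, s5}  [seen]
{s0, s1, s4} --q--> {s0, s4, s5}  [new]
{s0, s1, s4, s5} --p--> {s1, s4, s5}  [seen]
{s0, s1, s4, s5} --q--> {s0, s1, s4, s5}  [seen]
{s0, s4, s5} --p--> {s1, s4, s5}  [seen]
{s0, s4, s5} --q--> {s0, s1, s4}  [seen]
Reachable DFA states: {s0}, {s1}, ∅, {s5}, {s1, s4}, {s0, s1}, {s4, s5}, {s0, s5}, {s1, s4, s5}, {s0, s1, s4}, {s0, s1, s4, s5}, {s0, s4, s5}.
{s1, s3, s5} is not among them.

no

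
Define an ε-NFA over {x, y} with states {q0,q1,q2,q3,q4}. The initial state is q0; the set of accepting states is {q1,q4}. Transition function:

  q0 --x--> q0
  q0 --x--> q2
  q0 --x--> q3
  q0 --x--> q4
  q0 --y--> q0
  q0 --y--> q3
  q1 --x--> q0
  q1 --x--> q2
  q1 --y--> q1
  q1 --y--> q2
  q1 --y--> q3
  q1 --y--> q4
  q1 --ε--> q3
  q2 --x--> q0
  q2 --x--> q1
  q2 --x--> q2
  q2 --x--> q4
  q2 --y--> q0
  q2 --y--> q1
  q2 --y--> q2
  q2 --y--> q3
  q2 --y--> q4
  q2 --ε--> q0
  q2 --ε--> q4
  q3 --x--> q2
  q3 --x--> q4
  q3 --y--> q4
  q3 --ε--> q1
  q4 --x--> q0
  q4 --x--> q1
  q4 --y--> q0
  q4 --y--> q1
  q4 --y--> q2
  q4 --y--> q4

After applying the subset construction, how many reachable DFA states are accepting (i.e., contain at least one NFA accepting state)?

2

Start state of the DFA: {q0} (ε-closure of the NFA start).
{q0} --x--> {q0,q1,q2,q3,q4}  [new]
{q0} --y--> {q0,q1,q3}  [new]
{q0,q1,q2,q3,q4} --x--> {q0,q1,q2,q3,q4}  [seen]
{q0,q1,q2,q3,q4} --y--> {q0,q1,q2,q3,q4}  [seen]
{q0,q1,q3} --x--> {q0,q1,q2,q3,q4}  [seen]
{q0,q1,q3} --y--> {q0,q1,q2,q3,q4}  [seen]
Reachable DFA states: {q0}, {q0,q1,q2,q3,q4}, {q0,q1,q3}.
Accepting DFA states (contain an NFA accepting state): {q0,q1,q2,q3,q4}, {q0,q1,q3}.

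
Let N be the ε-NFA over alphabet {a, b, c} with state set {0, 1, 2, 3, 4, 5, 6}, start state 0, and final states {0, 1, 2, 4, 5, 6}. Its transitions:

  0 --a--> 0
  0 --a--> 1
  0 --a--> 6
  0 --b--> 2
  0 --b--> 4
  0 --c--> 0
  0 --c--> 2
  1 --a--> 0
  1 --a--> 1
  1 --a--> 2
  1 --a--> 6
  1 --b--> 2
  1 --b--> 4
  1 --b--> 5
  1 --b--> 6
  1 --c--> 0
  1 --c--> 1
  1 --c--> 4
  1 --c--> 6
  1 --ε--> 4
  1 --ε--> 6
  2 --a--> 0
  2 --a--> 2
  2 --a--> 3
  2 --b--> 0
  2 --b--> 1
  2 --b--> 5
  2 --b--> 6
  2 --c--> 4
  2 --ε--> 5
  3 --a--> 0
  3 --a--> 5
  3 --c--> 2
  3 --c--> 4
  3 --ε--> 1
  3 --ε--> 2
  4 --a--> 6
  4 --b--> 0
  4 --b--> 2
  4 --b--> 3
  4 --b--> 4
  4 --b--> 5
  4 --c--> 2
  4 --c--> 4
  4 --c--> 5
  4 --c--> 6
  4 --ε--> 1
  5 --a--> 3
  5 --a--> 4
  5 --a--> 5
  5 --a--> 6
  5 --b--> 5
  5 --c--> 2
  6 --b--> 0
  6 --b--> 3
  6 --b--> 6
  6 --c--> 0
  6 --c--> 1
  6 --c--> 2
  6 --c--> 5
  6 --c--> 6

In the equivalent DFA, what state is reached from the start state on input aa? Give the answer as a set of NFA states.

Start: {0}.
δ(0,a) = {0, 1, 6}.
Union: {0, 1, 6}.
ε-closure gives {0, 1, 4, 6}.
After a: {0, 1, 4, 6}.
δ(0,a) = {0, 1, 6}; δ(1,a) = {0, 1, 2, 6}; δ(4,a) = {6}; δ(6,a) = ∅.
Union: {0, 1, 2, 6}.
ε-closure gives {0, 1, 2, 4, 5, 6}.
After a: {0, 1, 2, 4, 5, 6}.

{0, 1, 2, 4, 5, 6}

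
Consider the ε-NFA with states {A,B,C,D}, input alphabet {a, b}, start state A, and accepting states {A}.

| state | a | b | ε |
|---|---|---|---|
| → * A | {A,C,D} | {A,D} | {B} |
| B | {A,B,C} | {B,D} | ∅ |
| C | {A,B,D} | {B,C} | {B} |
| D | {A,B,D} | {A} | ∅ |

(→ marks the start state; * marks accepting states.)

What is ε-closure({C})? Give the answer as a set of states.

{B,C}

Begin with {C}.
C →ε {B}; add B.
ε-closure = {B,C}.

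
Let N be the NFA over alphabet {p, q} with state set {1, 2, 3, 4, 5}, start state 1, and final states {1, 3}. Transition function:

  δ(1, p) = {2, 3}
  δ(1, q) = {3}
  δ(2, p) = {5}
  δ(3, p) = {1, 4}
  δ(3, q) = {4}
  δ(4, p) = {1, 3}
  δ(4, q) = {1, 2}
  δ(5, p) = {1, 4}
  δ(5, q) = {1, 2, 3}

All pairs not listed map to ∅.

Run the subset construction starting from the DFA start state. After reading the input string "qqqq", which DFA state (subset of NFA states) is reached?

Start: {1}.
δ(1,q) = {3}.
Union: {3}.
After q: {3}.
δ(3,q) = {4}.
Union: {4}.
After q: {4}.
δ(4,q) = {1, 2}.
Union: {1, 2}.
After q: {1, 2}.
δ(1,q) = {3}; δ(2,q) = ∅.
Union: {3}.
After q: {3}.

{3}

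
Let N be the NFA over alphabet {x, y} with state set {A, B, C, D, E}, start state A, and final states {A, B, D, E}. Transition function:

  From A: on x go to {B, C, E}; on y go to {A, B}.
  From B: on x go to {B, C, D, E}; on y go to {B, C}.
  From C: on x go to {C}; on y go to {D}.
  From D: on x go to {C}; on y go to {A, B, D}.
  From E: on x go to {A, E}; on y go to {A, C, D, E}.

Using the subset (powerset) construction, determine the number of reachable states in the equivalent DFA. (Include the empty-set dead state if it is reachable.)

Start state of the DFA: {A}.
{A} --x--> {B, C, E}  [new]
{A} --y--> {A, B}  [new]
{B, C, E} --x--> {A, B, C, D, E}  [new]
{B, C, E} --y--> {A, B, C, D, E}  [seen]
{A, B} --x--> {B, C, D, E}  [new]
{A, B} --y--> {A, B, C}  [new]
{A, B, C, D, E} --x--> {A, B, C, D, E}  [seen]
{A, B, C, D, E} --y--> {A, B, C, D, E}  [seen]
{B, C, D, E} --x--> {A, B, C, D, E}  [seen]
{B, C, D, E} --y--> {A, B, C, D, E}  [seen]
{A, B, C} --x--> {B, C, D, E}  [seen]
{A, B, C} --y--> {A, B, C, D}  [new]
{A, B, C, D} --x--> {B, C, D, E}  [seen]
{A, B, C, D} --y--> {A, B, C, D}  [seen]
Reachable DFA states: {A}, {B, C, E}, {A, B}, {A, B, C, D, E}, {B, C, D, E}, {A, B, C}, {A, B, C, D}.

7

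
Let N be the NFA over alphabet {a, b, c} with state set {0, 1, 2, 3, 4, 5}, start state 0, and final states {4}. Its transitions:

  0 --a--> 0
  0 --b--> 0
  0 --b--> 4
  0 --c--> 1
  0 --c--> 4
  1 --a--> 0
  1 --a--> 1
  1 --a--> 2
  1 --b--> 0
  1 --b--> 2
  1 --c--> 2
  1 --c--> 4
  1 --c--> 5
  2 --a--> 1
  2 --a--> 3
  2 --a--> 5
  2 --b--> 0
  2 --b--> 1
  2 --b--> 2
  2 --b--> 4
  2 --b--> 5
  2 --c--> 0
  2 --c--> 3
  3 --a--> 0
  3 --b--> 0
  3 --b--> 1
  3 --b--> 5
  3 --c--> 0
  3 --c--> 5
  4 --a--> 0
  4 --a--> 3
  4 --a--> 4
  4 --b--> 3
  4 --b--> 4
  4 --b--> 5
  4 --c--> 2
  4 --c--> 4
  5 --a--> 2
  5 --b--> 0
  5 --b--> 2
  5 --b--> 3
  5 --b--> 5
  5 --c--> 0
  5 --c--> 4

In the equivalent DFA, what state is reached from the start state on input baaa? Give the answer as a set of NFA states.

{0, 3, 4}

Start: {0}.
δ(0,b) = {0, 4}.
Union: {0, 4}.
After b: {0, 4}.
δ(0,a) = {0}; δ(4,a) = {0, 3, 4}.
Union: {0, 3, 4}.
After a: {0, 3, 4}.
δ(0,a) = {0}; δ(3,a) = {0}; δ(4,a) = {0, 3, 4}.
Union: {0, 3, 4}.
After a: {0, 3, 4}.
δ(0,a) = {0}; δ(3,a) = {0}; δ(4,a) = {0, 3, 4}.
Union: {0, 3, 4}.
After a: {0, 3, 4}.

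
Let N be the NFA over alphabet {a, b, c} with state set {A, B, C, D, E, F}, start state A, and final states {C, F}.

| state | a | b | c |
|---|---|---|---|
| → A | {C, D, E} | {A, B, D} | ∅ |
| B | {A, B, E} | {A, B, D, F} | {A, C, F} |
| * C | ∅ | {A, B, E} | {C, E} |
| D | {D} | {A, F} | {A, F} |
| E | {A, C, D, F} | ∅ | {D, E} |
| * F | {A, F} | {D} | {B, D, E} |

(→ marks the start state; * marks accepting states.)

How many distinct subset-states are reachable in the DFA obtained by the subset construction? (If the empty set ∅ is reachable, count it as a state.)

14

Start state of the DFA: {A}.
{A} --a--> {C, D, E}  [new]
{A} --b--> {A, B, D}  [new]
{A} --c--> ∅  [new]
{C, D, E} --a--> {A, C, D, F}  [new]
{C, D, E} --b--> {A, B, E, F}  [new]
{C, D, E} --c--> {A, C, D, E, F}  [new]
{A, B, D} --a--> {A, B, C, D, E}  [new]
{A, B, D} --b--> {A, B, D, F}  [new]
{A, B, D} --c--> {A, C, F}  [new]
∅ --a--> ∅  [seen]
∅ --b--> ∅  [seen]
∅ --c--> ∅  [seen]
{A, C, D, F} --a--> {A, C, D, E, F}  [seen]
{A, C, D, F} --b--> {A, B, D, E, F}  [new]
{A, C, D, F} --c--> {A, B, C, D, E, F}  [new]
{A, B, E, F} --a--> {A, B, C, D, E, F}  [seen]
{A, B, E, F} --b--> {A, B, D, F}  [seen]
{A, B, E, F} --c--> {A, B, C, D, E, F}  [seen]
{A, C, D, E, F} --a--> {A, C, D, E, F}  [seen]
{A, C, D, E, F} --b--> {A, B, D, E, F}  [seen]
{A, C, D, E, F} --c--> {A, B, C, D, E, F}  [seen]
{A, B, C, D, E} --a--> {A, B, C, D, E, F}  [seen]
{A, B, C, D, E} --b--> {A, B, D, E, F}  [seen]
{A, B, C, D, E} --c--> {A, C, D, E, F}  [seen]
{A, B, D, F} --a--> {A, B, C, D, E, F}  [seen]
{A, B, D, F} --b--> {A, B, D, F}  [seen]
{A, B, D, F} --c--> {A, B, C, D, E, F}  [seen]
{A, C, F} --a--> {A, C, D, E, F}  [seen]
{A, C, F} --b--> {A, B, D, E}  [new]
{A, C, F} --c--> {B, C, D, E}  [new]
{A, B, D, E, F} --a--> {A, B, C, D, E, F}  [seen]
{A, B, D, E, F} --b--> {A, B, D, F}  [seen]
{A, B, D, E, F} --c--> {A, B, C, D, E, F}  [seen]
{A, B, C, D, E, F} --a--> {A, B, C, D, E, F}  [seen]
{A, B, C, D, E, F} --b--> {A, B, D, E, F}  [seen]
{A, B, C, D, E, F} --c--> {A, B, C, D, E, F}  [seen]
{A, B, D, E} --a--> {A, B, C, D, E, F}  [seen]
{A, B, D, E} --b--> {A, B, D, F}  [seen]
{A, B, D, E} --c--> {A, C, D, E, F}  [seen]
{B, C, D, E} --a--> {A, B, C, D, E, F}  [seen]
{B, C, D, E} --b--> {A, B, D, E, F}  [seen]
{B, C, D, E} --c--> {A, C, D, E, F}  [seen]
Reachable DFA states: {A}, {C, D, E}, {A, B, D}, ∅, {A, C, D, F}, {A, B, E, F}, {A, C, D, E, F}, {A, B, C, D, E}, {A, B, D, F}, {A, C, F}, {A, B, D, E, F}, {A, B, C, D, E, F}, {A, B, D, E}, {B, C, D, E}.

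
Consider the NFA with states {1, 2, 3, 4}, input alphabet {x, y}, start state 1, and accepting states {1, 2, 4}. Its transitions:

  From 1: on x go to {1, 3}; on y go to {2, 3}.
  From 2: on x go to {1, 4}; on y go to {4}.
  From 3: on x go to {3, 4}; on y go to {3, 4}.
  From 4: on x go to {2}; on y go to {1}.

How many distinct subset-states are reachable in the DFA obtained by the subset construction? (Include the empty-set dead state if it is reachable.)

Start state of the DFA: {1}.
{1} --x--> {1, 3}  [new]
{1} --y--> {2, 3}  [new]
{1, 3} --x--> {1, 3, 4}  [new]
{1, 3} --y--> {2, 3, 4}  [new]
{2, 3} --x--> {1, 3, 4}  [seen]
{2, 3} --y--> {3, 4}  [new]
{1, 3, 4} --x--> {1, 2, 3, 4}  [new]
{1, 3, 4} --y--> {1, 2, 3, 4}  [seen]
{2, 3, 4} --x--> {1, 2, 3, 4}  [seen]
{2, 3, 4} --y--> {1, 3, 4}  [seen]
{3, 4} --x--> {2, 3, 4}  [seen]
{3, 4} --y--> {1, 3, 4}  [seen]
{1, 2, 3, 4} --x--> {1, 2, 3, 4}  [seen]
{1, 2, 3, 4} --y--> {1, 2, 3, 4}  [seen]
Reachable DFA states: {1}, {1, 3}, {2, 3}, {1, 3, 4}, {2, 3, 4}, {3, 4}, {1, 2, 3, 4}.

7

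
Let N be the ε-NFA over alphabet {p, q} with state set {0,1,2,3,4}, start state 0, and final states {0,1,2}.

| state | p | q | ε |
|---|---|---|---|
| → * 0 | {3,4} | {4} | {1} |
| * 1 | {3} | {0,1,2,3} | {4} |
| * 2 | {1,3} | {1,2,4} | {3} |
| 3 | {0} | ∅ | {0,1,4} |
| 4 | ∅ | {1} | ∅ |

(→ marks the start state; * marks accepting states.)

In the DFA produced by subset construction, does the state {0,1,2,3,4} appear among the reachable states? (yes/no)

Start state of the DFA: {0,1,4} (ε-closure of the NFA start).
{0,1,4} --p--> {0,1,3,4}  [new]
{0,1,4} --q--> {0,1,2,3,4}  [new]
{0,1,3,4} --p--> {0,1,3,4}  [seen]
{0,1,3,4} --q--> {0,1,2,3,4}  [seen]
{0,1,2,3,4} --p--> {0,1,3,4}  [seen]
{0,1,2,3,4} --q--> {0,1,2,3,4}  [seen]
Reachable DFA states: {0,1,4}, {0,1,3,4}, {0,1,2,3,4}.
{0,1,2,3,4} is among them.

yes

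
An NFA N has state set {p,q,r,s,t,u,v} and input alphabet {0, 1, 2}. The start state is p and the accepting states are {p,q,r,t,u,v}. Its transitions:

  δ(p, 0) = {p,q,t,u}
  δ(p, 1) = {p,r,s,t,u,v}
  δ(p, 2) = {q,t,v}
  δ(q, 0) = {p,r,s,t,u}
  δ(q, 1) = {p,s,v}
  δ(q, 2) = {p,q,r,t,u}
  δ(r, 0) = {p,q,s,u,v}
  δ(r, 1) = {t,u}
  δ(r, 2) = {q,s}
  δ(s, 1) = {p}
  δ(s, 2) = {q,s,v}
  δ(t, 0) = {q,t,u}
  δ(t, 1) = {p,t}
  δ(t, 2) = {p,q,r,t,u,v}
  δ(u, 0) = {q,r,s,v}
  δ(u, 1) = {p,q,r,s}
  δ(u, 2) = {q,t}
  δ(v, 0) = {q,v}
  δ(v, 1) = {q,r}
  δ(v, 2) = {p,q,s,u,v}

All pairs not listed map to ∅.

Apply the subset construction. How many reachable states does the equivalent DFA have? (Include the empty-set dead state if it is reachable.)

7

Start state of the DFA: {p}.
{p} --0--> {p,q,t,u}  [new]
{p} --1--> {p,r,s,t,u,v}  [new]
{p} --2--> {q,t,v}  [new]
{p,q,t,u} --0--> {p,q,r,s,t,u,v}  [new]
{p,q,t,u} --1--> {p,q,r,s,t,u,v}  [seen]
{p,q,t,u} --2--> {p,q,r,t,u,v}  [new]
{p,r,s,t,u,v} --0--> {p,q,r,s,t,u,v}  [seen]
{p,r,s,t,u,v} --1--> {p,q,r,s,t,u,v}  [seen]
{p,r,s,t,u,v} --2--> {p,q,r,s,t,u,v}  [seen]
{q,t,v} --0--> {p,q,r,s,t,u,v}  [seen]
{q,t,v} --1--> {p,q,r,s,t,v}  [new]
{q,t,v} --2--> {p,q,r,s,t,u,v}  [seen]
{p,q,r,s,t,u,v} --0--> {p,q,r,s,t,u,v}  [seen]
{p,q,r,s,t,u,v} --1--> {p,q,r,s,t,u,v}  [seen]
{p,q,r,s,t,u,v} --2--> {p,q,r,s,t,u,v}  [seen]
{p,q,r,t,u,v} --0--> {p,q,r,s,t,u,v}  [seen]
{p,q,r,t,u,v} --1--> {p,q,r,s,t,u,v}  [seen]
{p,q,r,t,u,v} --2--> {p,q,r,s,t,u,v}  [seen]
{p,q,r,s,t,v} --0--> {p,q,r,s,t,u,v}  [seen]
{p,q,r,s,t,v} --1--> {p,q,r,s,t,u,v}  [seen]
{p,q,r,s,t,v} --2--> {p,q,r,s,t,u,v}  [seen]
Reachable DFA states: {p}, {p,q,t,u}, {p,r,s,t,u,v}, {q,t,v}, {p,q,r,s,t,u,v}, {p,q,r,t,u,v}, {p,q,r,s,t,v}.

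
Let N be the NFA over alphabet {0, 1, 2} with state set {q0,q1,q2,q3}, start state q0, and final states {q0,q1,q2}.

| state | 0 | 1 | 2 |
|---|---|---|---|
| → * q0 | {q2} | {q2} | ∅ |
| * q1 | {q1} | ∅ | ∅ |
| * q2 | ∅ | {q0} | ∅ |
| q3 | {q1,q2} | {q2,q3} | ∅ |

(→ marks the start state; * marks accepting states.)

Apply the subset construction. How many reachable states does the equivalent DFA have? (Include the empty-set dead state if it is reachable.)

3

Start state of the DFA: {q0}.
{q0} --0--> {q2}  [new]
{q0} --1--> {q2}  [seen]
{q0} --2--> ∅  [new]
{q2} --0--> ∅  [seen]
{q2} --1--> {q0}  [seen]
{q2} --2--> ∅  [seen]
∅ --0--> ∅  [seen]
∅ --1--> ∅  [seen]
∅ --2--> ∅  [seen]
Reachable DFA states: {q0}, {q2}, ∅.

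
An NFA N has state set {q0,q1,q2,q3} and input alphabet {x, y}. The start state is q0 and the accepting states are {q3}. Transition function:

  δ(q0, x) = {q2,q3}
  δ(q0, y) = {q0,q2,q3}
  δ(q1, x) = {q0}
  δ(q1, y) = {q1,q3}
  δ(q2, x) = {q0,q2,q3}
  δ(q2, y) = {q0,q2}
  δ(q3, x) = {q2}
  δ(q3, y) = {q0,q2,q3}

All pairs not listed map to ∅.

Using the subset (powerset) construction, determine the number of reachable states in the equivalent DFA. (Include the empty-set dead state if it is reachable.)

3

Start state of the DFA: {q0}.
{q0} --x--> {q2,q3}  [new]
{q0} --y--> {q0,q2,q3}  [new]
{q2,q3} --x--> {q0,q2,q3}  [seen]
{q2,q3} --y--> {q0,q2,q3}  [seen]
{q0,q2,q3} --x--> {q0,q2,q3}  [seen]
{q0,q2,q3} --y--> {q0,q2,q3}  [seen]
Reachable DFA states: {q0}, {q2,q3}, {q0,q2,q3}.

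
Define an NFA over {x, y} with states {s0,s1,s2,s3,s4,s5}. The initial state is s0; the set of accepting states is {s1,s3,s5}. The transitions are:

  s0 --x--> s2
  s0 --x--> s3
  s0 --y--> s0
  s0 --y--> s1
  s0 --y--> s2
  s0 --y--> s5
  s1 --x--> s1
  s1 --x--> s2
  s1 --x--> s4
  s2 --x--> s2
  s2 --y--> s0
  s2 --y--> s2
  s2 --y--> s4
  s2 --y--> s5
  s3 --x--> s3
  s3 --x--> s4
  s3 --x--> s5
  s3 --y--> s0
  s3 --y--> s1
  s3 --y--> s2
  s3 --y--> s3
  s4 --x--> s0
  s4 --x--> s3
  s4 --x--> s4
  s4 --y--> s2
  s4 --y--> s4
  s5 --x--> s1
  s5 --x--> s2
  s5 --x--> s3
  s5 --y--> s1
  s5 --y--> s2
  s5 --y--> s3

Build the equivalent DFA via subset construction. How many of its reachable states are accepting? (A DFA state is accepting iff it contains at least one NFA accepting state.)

Start state of the DFA: {s0}.
{s0} --x--> {s2,s3}  [new]
{s0} --y--> {s0,s1,s2,s5}  [new]
{s2,s3} --x--> {s2,s3,s4,s5}  [new]
{s2,s3} --y--> {s0,s1,s2,s3,s4,s5}  [new]
{s0,s1,s2,s5} --x--> {s1,s2,s3,s4}  [new]
{s0,s1,s2,s5} --y--> {s0,s1,s2,s3,s4,s5}  [seen]
{s2,s3,s4,s5} --x--> {s0,s1,s2,s3,s4,s5}  [seen]
{s2,s3,s4,s5} --y--> {s0,s1,s2,s3,s4,s5}  [seen]
{s0,s1,s2,s3,s4,s5} --x--> {s0,s1,s2,s3,s4,s5}  [seen]
{s0,s1,s2,s3,s4,s5} --y--> {s0,s1,s2,s3,s4,s5}  [seen]
{s1,s2,s3,s4} --x--> {s0,s1,s2,s3,s4,s5}  [seen]
{s1,s2,s3,s4} --y--> {s0,s1,s2,s3,s4,s5}  [seen]
Reachable DFA states: {s0}, {s2,s3}, {s0,s1,s2,s5}, {s2,s3,s4,s5}, {s0,s1,s2,s3,s4,s5}, {s1,s2,s3,s4}.
Accepting DFA states (contain an NFA accepting state): {s2,s3}, {s0,s1,s2,s5}, {s2,s3,s4,s5}, {s0,s1,s2,s3,s4,s5}, {s1,s2,s3,s4}.

5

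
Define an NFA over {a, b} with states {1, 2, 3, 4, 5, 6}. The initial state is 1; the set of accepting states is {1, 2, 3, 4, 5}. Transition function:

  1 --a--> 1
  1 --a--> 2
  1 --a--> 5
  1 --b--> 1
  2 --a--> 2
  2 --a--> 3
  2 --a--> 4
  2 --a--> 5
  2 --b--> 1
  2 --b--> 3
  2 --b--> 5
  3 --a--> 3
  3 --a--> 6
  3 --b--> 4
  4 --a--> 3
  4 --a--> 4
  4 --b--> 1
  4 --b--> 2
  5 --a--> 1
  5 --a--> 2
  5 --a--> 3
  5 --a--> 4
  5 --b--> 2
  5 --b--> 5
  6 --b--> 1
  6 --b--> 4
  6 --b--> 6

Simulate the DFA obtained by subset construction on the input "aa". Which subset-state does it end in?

Start: {1}.
δ(1,a) = {1, 2, 5}.
Union: {1, 2, 5}.
After a: {1, 2, 5}.
δ(1,a) = {1, 2, 5}; δ(2,a) = {2, 3, 4, 5}; δ(5,a) = {1, 2, 3, 4}.
Union: {1, 2, 3, 4, 5}.
After a: {1, 2, 3, 4, 5}.

{1, 2, 3, 4, 5}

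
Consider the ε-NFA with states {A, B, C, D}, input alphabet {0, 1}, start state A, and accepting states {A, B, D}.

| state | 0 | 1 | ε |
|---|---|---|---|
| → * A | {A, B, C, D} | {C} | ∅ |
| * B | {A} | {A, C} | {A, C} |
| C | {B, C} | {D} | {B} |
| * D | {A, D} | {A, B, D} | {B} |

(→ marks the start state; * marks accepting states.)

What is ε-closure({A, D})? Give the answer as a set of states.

{A, B, C, D}

Begin with {A, D}.
D →ε {B}; add B.
B →ε {A, C}; add C.
ε-closure = {A, B, C, D}.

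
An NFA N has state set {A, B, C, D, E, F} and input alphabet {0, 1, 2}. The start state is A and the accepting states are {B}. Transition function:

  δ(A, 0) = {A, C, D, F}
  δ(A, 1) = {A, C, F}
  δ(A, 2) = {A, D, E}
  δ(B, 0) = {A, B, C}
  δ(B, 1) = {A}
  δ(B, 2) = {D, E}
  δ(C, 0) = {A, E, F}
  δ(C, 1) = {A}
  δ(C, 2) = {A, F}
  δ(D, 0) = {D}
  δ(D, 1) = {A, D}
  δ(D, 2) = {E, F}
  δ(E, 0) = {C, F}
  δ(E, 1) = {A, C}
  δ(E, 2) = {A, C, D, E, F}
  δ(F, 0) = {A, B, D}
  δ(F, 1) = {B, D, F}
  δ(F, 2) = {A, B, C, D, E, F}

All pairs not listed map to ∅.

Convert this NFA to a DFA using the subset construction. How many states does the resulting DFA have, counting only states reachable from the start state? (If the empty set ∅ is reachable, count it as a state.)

Start state of the DFA: {A}.
{A} --0--> {A, C, D, F}  [new]
{A} --1--> {A, C, F}  [new]
{A} --2--> {A, D, E}  [new]
{A, C, D, F} --0--> {A, B, C, D, E, F}  [new]
{A, C, D, F} --1--> {A, B, C, D, F}  [new]
{A, C, D, F} --2--> {A, B, C, D, E, F}  [seen]
{A, C, F} --0--> {A, B, C, D, E, F}  [seen]
{A, C, F} --1--> {A, B, C, D, F}  [seen]
{A, C, F} --2--> {A, B, C, D, E, F}  [seen]
{A, D, E} --0--> {A, C, D, F}  [seen]
{A, D, E} --1--> {A, C, D, F}  [seen]
{A, D, E} --2--> {A, C, D, E, F}  [new]
{A, B, C, D, E, F} --0--> {A, B, C, D, E, F}  [seen]
{A, B, C, D, E, F} --1--> {A, B, C, D, F}  [seen]
{A, B, C, D, E, F} --2--> {A, B, C, D, E, F}  [seen]
{A, B, C, D, F} --0--> {A, B, C, D, E, F}  [seen]
{A, B, C, D, F} --1--> {A, B, C, D, F}  [seen]
{A, B, C, D, F} --2--> {A, B, C, D, E, F}  [seen]
{A, C, D, E, F} --0--> {A, B, C, D, E, F}  [seen]
{A, C, D, E, F} --1--> {A, B, C, D, F}  [seen]
{A, C, D, E, F} --2--> {A, B, C, D, E, F}  [seen]
Reachable DFA states: {A}, {A, C, D, F}, {A, C, F}, {A, D, E}, {A, B, C, D, E, F}, {A, B, C, D, F}, {A, C, D, E, F}.

7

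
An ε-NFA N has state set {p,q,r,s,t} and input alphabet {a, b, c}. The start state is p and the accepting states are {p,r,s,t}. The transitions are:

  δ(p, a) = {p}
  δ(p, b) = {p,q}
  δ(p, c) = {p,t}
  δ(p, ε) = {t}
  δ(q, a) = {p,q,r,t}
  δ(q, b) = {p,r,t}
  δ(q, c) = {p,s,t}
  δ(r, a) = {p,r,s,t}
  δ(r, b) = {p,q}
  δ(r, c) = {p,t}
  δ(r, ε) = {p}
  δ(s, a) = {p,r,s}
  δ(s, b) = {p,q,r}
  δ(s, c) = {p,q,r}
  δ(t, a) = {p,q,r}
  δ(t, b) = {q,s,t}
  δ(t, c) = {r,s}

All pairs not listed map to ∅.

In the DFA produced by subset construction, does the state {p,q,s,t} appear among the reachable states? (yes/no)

Start state of the DFA: {p,t} (ε-closure of the NFA start).
{p,t} --a--> {p,q,r,t}  [new]
{p,t} --b--> {p,q,s,t}  [new]
{p,t} --c--> {p,r,s,t}  [new]
{p,q,r,t} --a--> {p,q,r,s,t}  [new]
{p,q,r,t} --b--> {p,q,r,s,t}  [seen]
{p,q,r,t} --c--> {p,r,s,t}  [seen]
{p,q,s,t} --a--> {p,q,r,s,t}  [seen]
{p,q,s,t} --b--> {p,q,r,s,t}  [seen]
{p,q,s,t} --c--> {p,q,r,s,t}  [seen]
{p,r,s,t} --a--> {p,q,r,s,t}  [seen]
{p,r,s,t} --b--> {p,q,r,s,t}  [seen]
{p,r,s,t} --c--> {p,q,r,s,t}  [seen]
{p,q,r,s,t} --a--> {p,q,r,s,t}  [seen]
{p,q,r,s,t} --b--> {p,q,r,s,t}  [seen]
{p,q,r,s,t} --c--> {p,q,r,s,t}  [seen]
Reachable DFA states: {p,t}, {p,q,r,t}, {p,q,s,t}, {p,r,s,t}, {p,q,r,s,t}.
{p,q,s,t} is among them.

yes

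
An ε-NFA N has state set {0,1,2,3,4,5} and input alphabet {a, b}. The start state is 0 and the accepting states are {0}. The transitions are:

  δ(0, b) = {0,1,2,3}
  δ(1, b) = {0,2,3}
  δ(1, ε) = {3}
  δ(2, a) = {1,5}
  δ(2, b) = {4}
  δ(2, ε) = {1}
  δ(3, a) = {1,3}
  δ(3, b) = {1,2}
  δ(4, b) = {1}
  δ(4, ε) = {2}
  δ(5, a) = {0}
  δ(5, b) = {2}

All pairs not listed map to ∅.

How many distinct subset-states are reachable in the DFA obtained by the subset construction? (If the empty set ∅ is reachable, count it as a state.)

7

Start state of the DFA: {0} (ε-closure of the NFA start).
{0} --a--> ∅  [new]
{0} --b--> {0,1,2,3}  [new]
∅ --a--> ∅  [seen]
∅ --b--> ∅  [seen]
{0,1,2,3} --a--> {1,3,5}  [new]
{0,1,2,3} --b--> {0,1,2,3,4}  [new]
{1,3,5} --a--> {0,1,3}  [new]
{1,3,5} --b--> {0,1,2,3}  [seen]
{0,1,2,3,4} --a--> {1,3,5}  [seen]
{0,1,2,3,4} --b--> {0,1,2,3,4}  [seen]
{0,1,3} --a--> {1,3}  [new]
{0,1,3} --b--> {0,1,2,3}  [seen]
{1,3} --a--> {1,3}  [seen]
{1,3} --b--> {0,1,2,3}  [seen]
Reachable DFA states: {0}, ∅, {0,1,2,3}, {1,3,5}, {0,1,2,3,4}, {0,1,3}, {1,3}.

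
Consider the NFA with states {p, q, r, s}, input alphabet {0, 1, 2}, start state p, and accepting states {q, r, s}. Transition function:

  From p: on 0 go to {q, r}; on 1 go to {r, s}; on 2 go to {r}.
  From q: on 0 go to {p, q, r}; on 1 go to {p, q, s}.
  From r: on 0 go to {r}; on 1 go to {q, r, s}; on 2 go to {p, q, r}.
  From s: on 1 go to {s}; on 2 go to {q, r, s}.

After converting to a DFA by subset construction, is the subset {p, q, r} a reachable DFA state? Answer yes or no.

yes

Start state of the DFA: {p}.
{p} --0--> {q, r}  [new]
{p} --1--> {r, s}  [new]
{p} --2--> {r}  [new]
{q, r} --0--> {p, q, r}  [new]
{q, r} --1--> {p, q, r, s}  [new]
{q, r} --2--> {p, q, r}  [seen]
{r, s} --0--> {r}  [seen]
{r, s} --1--> {q, r, s}  [new]
{r, s} --2--> {p, q, r, s}  [seen]
{r} --0--> {r}  [seen]
{r} --1--> {q, r, s}  [seen]
{r} --2--> {p, q, r}  [seen]
{p, q, r} --0--> {p, q, r}  [seen]
{p, q, r} --1--> {p, q, r, s}  [seen]
{p, q, r} --2--> {p, q, r}  [seen]
{p, q, r, s} --0--> {p, q, r}  [seen]
{p, q, r, s} --1--> {p, q, r, s}  [seen]
{p, q, r, s} --2--> {p, q, r, s}  [seen]
{q, r, s} --0--> {p, q, r}  [seen]
{q, r, s} --1--> {p, q, r, s}  [seen]
{q, r, s} --2--> {p, q, r, s}  [seen]
Reachable DFA states: {p}, {q, r}, {r, s}, {r}, {p, q, r}, {p, q, r, s}, {q, r, s}.
{p, q, r} is among them.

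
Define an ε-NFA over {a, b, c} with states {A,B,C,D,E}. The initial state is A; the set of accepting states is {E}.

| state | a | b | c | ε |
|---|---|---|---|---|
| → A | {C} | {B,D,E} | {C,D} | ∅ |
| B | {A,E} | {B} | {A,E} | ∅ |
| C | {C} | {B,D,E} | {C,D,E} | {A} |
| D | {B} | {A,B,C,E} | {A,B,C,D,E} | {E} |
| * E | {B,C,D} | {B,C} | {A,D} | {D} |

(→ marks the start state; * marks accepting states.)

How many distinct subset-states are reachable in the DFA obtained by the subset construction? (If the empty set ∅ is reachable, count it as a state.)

5

Start state of the DFA: {A} (ε-closure of the NFA start).
{A} --a--> {A,C}  [new]
{A} --b--> {B,D,E}  [new]
{A} --c--> {A,C,D,E}  [new]
{A,C} --a--> {A,C}  [seen]
{A,C} --b--> {B,D,E}  [seen]
{A,C} --c--> {A,C,D,E}  [seen]
{B,D,E} --a--> {A,B,C,D,E}  [new]
{B,D,E} --b--> {A,B,C,D,E}  [seen]
{B,D,E} --c--> {A,B,C,D,E}  [seen]
{A,C,D,E} --a--> {A,B,C,D,E}  [seen]
{A,C,D,E} --b--> {A,B,C,D,E}  [seen]
{A,C,D,E} --c--> {A,B,C,D,E}  [seen]
{A,B,C,D,E} --a--> {A,B,C,D,E}  [seen]
{A,B,C,D,E} --b--> {A,B,C,D,E}  [seen]
{A,B,C,D,E} --c--> {A,B,C,D,E}  [seen]
Reachable DFA states: {A}, {A,C}, {B,D,E}, {A,C,D,E}, {A,B,C,D,E}.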